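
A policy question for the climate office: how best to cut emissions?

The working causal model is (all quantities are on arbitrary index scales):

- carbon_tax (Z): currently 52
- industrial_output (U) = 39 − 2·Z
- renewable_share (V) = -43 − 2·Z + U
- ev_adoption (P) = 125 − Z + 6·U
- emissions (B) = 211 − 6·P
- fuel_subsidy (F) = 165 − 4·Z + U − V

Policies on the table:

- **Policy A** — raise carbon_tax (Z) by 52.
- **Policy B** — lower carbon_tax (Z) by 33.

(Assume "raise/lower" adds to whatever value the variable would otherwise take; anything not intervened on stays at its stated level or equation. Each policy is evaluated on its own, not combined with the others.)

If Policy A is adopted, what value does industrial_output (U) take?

Policy A (Z + 52):
  Z = 52 + 52 = 104
  U = 39 − 2·104 = -169

-169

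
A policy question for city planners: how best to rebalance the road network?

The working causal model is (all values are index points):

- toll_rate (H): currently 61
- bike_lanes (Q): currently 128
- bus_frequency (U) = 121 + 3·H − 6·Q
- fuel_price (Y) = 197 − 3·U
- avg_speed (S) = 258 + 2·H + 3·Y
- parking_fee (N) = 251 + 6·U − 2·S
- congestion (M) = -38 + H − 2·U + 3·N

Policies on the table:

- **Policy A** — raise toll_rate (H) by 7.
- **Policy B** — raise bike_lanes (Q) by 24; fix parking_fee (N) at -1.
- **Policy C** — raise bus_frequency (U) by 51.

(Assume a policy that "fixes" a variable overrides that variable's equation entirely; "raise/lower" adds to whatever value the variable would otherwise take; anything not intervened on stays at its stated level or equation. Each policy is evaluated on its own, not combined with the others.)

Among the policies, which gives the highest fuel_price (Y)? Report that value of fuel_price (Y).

Policy A (H + 7):
  H = 61 + 7 = 68
  Q = 128
  U = 121 + 3·68 − 6·128 = -443
  Y = 197 − 3·(-443) = 1526
Policy B (Q + 24, N := -1):
  H = 61
  Q = 128 + 24 = 152
  U = 121 + 3·61 − 6·152 = -608
  Y = 197 − 3·(-608) = 2021
Policy C (U + 51):
  H = 61
  Q = 128
  U = 121 + 3·61 − 6·128 (+51 from intervention) = -413
  Y = 197 − 3·(-413) = 1436
Comparing — Policy A: Y=1526, Policy B: Y=2021, Policy C: Y=1436. Highest is 2021 (Policy B).

2021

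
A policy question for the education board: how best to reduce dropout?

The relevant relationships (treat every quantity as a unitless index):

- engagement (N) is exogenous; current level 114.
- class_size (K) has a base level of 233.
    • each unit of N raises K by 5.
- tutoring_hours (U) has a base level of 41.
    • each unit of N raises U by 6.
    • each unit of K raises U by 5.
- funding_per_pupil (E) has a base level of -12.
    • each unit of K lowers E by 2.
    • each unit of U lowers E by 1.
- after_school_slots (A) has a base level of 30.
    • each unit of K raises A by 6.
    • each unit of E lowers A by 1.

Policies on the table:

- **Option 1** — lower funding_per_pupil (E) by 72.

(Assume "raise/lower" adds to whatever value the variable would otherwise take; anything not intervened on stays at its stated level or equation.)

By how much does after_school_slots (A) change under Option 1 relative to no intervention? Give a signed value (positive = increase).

Baseline:
  N = 114
  K = 233 + 5·114 = 803
  U = 41 + 6·114 + 5·803 = 4740
  E = -12 − 2·803 − 4740 = -6358
  A = 30 + 6·803 − (-6358) = 11206
Option 1 (E − 72):
  N = 114
  K = 233 + 5·114 = 803
  U = 41 + 6·114 + 5·803 = 4740
  E = -12 − 2·803 − 4740 (−72 from intervention) = -6430
  A = 30 + 6·803 − (-6430) = 11278
Change in A: 11278 − 11206 = 72

72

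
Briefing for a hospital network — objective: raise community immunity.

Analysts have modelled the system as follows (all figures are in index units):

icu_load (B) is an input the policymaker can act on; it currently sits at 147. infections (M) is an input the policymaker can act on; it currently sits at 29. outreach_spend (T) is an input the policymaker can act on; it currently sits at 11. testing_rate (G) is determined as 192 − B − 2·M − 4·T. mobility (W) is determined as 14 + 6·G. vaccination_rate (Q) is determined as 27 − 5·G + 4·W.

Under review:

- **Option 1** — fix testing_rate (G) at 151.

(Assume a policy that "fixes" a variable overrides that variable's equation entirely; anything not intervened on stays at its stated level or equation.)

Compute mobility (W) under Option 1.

Option 1 (G := 151):
  B = 147
  M = 29
  T = 11
  G = 151
  W = 14 + 6·151 = 920

920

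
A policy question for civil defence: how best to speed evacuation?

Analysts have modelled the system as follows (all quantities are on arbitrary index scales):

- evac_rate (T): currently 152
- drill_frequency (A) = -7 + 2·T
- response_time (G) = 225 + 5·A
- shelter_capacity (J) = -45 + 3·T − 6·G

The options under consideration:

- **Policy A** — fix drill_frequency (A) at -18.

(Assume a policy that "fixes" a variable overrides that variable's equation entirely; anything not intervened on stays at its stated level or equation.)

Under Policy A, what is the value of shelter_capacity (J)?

-399

Policy A (A := -18):
  T = 152
  A = -18
  G = 225 + 5·(-18) = 135
  J = -45 + 3·152 − 6·135 = -399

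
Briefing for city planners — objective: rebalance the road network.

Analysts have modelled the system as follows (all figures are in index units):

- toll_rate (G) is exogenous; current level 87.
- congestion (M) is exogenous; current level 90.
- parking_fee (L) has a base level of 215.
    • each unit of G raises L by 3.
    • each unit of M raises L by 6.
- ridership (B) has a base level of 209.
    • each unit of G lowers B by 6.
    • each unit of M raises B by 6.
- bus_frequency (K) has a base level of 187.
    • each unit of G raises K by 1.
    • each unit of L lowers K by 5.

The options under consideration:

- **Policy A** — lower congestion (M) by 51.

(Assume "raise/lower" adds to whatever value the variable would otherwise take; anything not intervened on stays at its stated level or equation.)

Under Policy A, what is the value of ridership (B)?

Policy A (M − 51):
  G = 87
  M = 90 − 51 = 39
  B = 209 − 6·87 + 6·39 = -79

-79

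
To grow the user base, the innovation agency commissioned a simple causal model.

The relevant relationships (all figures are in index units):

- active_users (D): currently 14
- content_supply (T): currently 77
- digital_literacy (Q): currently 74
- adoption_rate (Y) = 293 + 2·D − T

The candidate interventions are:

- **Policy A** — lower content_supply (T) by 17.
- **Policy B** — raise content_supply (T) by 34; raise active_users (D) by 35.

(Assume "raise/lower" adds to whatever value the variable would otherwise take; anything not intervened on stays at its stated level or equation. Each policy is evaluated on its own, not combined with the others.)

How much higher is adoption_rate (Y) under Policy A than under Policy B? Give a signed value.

Policy A (T − 17):
  D = 14
  T = 77 − 17 = 60
  Y = 293 + 2·14 − 60 = 261
Policy B (T + 34, D + 35):
  D = 14 + 35 = 49
  T = 77 + 34 = 111
  Y = 293 + 2·49 − 111 = 280
Y: 261 − 280 = -19

-19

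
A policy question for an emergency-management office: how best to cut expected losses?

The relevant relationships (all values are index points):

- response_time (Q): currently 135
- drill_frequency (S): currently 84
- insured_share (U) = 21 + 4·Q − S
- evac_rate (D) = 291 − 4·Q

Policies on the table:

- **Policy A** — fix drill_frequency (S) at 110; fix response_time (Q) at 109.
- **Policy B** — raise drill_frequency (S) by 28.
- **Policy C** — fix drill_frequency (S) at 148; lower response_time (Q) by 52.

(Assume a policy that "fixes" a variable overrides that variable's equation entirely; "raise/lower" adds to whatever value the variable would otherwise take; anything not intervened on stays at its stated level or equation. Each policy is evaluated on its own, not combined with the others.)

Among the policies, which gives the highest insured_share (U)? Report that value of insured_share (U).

Policy A (S := 110, Q := 109):
  Q = 109
  S = 110
  U = 21 + 4·109 − 110 = 347
Policy B (S + 28):
  Q = 135
  S = 84 + 28 = 112
  U = 21 + 4·135 − 112 = 449
Policy C (S := 148, Q − 52):
  Q = 135 − 52 = 83
  S = 148
  U = 21 + 4·83 − 148 = 205
Comparing — Policy A: U=347, Policy B: U=449, Policy C: U=205. Highest is 449 (Policy B).

449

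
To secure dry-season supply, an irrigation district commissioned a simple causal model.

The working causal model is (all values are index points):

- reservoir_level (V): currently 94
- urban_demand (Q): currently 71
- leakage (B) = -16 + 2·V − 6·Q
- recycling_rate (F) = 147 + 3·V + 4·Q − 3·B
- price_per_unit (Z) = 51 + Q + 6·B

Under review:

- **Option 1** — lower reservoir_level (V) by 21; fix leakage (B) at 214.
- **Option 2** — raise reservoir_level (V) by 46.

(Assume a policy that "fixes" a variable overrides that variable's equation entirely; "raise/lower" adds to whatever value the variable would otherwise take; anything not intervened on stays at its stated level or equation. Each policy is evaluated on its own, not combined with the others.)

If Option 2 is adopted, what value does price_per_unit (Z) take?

Option 2 (V + 46):
  V = 94 + 46 = 140
  Q = 71
  B = -16 + 2·140 − 6·71 = -162
  Z = 51 + 71 + 6·(-162) = -850

-850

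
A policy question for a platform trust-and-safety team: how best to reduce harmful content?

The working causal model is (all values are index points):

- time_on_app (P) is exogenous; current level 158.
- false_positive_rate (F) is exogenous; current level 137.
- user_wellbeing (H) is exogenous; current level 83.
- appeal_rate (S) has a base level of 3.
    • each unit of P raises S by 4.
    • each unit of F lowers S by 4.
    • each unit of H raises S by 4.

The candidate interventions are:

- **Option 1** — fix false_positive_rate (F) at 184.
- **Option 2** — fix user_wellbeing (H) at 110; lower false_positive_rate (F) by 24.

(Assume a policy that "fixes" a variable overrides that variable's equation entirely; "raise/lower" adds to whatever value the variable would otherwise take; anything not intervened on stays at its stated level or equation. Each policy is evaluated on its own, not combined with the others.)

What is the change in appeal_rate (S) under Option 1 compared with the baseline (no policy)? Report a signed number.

-188

Baseline:
  P = 158
  F = 137
  H = 83
  S = 3 + 4·158 − 4·137 + 4·83 = 419
Option 1 (F := 184):
  P = 158
  F = 184
  H = 83
  S = 3 + 4·158 − 4·184 + 4·83 = 231
Change in S: 231 − 419 = -188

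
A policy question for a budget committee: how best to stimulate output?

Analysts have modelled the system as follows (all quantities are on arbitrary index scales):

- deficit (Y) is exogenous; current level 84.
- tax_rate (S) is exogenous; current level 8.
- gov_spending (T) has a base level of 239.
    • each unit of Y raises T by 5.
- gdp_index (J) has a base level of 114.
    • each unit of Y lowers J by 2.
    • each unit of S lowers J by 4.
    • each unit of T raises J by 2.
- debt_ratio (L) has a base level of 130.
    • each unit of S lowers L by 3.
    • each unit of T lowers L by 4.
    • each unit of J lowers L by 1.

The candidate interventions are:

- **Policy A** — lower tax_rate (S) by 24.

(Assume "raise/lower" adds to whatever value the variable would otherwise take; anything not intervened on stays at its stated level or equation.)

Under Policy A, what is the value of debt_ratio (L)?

Policy A (S − 24):
  Y = 84
  S = 8 − 24 = -16
  T = 239 + 5·84 = 659
  J = 114 − 2·84 − 4·(-16) + 2·659 = 1328
  L = 130 − 3·(-16) − 4·659 − 1328 = -3786

-3786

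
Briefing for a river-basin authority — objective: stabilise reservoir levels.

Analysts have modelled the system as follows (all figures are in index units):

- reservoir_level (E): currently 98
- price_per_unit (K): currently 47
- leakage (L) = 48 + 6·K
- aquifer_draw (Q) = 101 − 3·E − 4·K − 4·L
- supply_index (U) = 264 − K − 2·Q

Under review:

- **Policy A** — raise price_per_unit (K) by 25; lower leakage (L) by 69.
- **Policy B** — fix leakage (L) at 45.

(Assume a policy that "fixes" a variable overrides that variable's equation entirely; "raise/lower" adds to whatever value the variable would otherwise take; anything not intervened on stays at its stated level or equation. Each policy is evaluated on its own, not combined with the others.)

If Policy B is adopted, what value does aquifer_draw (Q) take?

Policy B (L := 45):
  E = 98
  K = 47
  L = 45
  Q = 101 − 3·98 − 4·47 − 4·45 = -561

-561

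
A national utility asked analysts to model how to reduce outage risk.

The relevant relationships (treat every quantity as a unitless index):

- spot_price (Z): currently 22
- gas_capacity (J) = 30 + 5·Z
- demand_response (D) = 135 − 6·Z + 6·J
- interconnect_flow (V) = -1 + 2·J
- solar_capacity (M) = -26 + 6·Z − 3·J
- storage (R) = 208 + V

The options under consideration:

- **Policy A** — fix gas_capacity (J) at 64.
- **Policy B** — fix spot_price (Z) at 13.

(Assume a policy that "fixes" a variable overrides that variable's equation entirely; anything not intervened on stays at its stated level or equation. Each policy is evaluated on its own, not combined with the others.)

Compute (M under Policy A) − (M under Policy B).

147

Policy A (J := 64):
  Z = 22
  J = 64
  M = -26 + 6·22 − 3·64 = -86
Policy B (Z := 13):
  Z = 13
  J = 30 + 5·13 = 95
  M = -26 + 6·13 − 3·95 = -233
M: -86 − (-233) = 147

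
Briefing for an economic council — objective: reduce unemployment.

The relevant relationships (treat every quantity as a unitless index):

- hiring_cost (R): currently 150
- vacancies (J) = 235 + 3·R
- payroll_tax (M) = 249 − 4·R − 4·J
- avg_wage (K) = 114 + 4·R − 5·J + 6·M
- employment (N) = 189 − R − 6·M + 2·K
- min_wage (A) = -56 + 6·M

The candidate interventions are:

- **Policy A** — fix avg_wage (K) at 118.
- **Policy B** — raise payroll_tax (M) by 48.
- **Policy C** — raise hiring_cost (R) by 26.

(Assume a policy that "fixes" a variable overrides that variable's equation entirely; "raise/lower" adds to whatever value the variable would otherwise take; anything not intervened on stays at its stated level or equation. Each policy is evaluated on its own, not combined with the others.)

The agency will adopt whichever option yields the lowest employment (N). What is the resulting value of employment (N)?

Policy A (K := 118):
  R = 150
  J = 235 + 3·150 = 685
  M = 249 − 4·150 − 4·685 = -3091
  K = 118
  N = 189 − 150 − 6·(-3091) + 2·118 = 18821
Policy B (M + 48):
  R = 150
  J = 235 + 3·150 = 685
  M = 249 − 4·150 − 4·685 (+48 from intervention) = -3043
  K = 114 + 4·150 − 5·685 + 6·(-3043) = -20969
  N = 189 − 150 − 6·(-3043) + 2·(-20969) = -23641
Policy C (R + 26):
  R = 150 + 26 = 176
  J = 235 + 3·176 = 763
  M = 249 − 4·176 − 4·763 = -3507
  K = 114 + 4·176 − 5·763 + 6·(-3507) = -24039
  N = 189 − 176 − 6·(-3507) + 2·(-24039) = -27023
Comparing — Policy A: N=18821, Policy B: N=-23641, Policy C: N=-27023. Lowest is -27023 (Policy C).

-27023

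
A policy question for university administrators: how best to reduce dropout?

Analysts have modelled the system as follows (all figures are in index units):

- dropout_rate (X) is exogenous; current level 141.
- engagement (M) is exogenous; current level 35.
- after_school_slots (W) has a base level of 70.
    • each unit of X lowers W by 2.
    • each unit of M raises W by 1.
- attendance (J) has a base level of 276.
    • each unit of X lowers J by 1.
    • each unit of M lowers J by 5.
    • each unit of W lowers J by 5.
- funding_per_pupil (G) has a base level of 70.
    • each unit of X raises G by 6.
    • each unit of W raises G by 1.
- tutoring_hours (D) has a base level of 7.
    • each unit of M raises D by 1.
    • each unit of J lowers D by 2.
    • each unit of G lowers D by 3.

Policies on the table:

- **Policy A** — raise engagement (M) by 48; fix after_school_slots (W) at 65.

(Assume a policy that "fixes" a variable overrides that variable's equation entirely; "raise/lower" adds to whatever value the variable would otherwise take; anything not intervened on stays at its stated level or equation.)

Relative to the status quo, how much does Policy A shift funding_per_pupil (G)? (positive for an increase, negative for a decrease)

Baseline:
  X = 141
  M = 35
  W = 70 − 2·141 + 35 = -177
  G = 70 + 6·141 + (-177) = 739
Policy A (M + 48, W := 65):
  X = 141
  M = 35 + 48 = 83
  W = 65
  G = 70 + 6·141 + 65 = 981
Change in G: 981 − 739 = 242

242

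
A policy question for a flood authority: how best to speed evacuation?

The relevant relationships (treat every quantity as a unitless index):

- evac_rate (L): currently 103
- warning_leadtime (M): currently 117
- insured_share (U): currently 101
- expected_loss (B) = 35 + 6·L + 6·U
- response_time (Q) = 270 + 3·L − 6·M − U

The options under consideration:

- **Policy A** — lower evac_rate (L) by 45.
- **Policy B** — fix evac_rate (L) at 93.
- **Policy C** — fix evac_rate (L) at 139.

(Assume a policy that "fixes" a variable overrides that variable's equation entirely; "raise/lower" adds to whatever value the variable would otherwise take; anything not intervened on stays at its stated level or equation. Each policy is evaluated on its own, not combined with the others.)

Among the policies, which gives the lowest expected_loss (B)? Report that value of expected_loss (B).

989

Policy A (L − 45):
  L = 103 − 45 = 58
  U = 101
  B = 35 + 6·58 + 6·101 = 989
Policy B (L := 93):
  L = 93
  U = 101
  B = 35 + 6·93 + 6·101 = 1199
Policy C (L := 139):
  L = 139
  U = 101
  B = 35 + 6·139 + 6·101 = 1475
Comparing — Policy A: B=989, Policy B: B=1199, Policy C: B=1475. Lowest is 989 (Policy A).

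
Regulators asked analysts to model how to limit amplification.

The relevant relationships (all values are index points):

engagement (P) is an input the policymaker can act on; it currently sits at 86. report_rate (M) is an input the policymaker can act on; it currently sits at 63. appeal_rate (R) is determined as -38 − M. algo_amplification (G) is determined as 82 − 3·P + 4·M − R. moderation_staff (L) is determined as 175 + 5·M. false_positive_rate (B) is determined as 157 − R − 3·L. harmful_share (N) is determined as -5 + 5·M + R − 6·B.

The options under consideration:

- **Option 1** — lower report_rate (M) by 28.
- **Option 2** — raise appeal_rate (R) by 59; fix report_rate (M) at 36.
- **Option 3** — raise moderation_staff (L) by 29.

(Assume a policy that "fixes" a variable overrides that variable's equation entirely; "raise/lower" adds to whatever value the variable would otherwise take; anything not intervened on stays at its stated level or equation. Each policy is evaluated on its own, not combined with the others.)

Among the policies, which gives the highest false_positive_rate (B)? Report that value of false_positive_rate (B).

Option 1 (M − 28):
  M = 63 − 28 = 35
  R = -38 − 35 = -73
  L = 175 + 5·35 = 350
  B = 157 − (-73) − 3·350 = -820
Option 2 (R + 59, M := 36):
  M = 36
  R = -38 − 36 (+59 from intervention) = -15
  L = 175 + 5·36 = 355
  B = 157 − (-15) − 3·355 = -893
Option 3 (L + 29):
  M = 63
  R = -38 − 63 = -101
  L = 175 + 5·63 (+29 from intervention) = 519
  B = 157 − (-101) − 3·519 = -1299
Comparing — Option 1: B=-820, Option 2: B=-893, Option 3: B=-1299. Highest is -820 (Option 1).

-820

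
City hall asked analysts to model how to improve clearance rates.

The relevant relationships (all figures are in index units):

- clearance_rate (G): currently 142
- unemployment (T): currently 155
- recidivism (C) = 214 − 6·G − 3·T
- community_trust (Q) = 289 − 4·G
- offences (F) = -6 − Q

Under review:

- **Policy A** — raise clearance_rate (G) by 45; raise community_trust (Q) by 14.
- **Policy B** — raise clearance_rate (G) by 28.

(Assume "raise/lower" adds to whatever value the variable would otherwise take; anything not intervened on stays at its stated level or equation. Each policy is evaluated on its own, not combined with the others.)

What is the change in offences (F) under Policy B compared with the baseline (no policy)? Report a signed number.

112

Baseline:
  G = 142
  Q = 289 − 4·142 = -279
  F = -6 − (-279) = 273
Policy B (G + 28):
  G = 142 + 28 = 170
  Q = 289 − 4·170 = -391
  F = -6 − (-391) = 385
Change in F: 385 − 273 = 112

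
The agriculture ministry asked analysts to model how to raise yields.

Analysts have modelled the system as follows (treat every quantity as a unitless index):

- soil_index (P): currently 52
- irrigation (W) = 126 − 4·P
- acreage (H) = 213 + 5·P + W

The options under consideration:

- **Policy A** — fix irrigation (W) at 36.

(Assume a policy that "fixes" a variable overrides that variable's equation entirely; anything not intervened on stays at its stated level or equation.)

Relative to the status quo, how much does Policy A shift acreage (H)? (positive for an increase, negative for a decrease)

118

Baseline:
  P = 52
  W = 126 − 4·52 = -82
  H = 213 + 5·52 + (-82) = 391
Policy A (W := 36):
  P = 52
  W = 36
  H = 213 + 5·52 + 36 = 509
Change in H: 509 − 391 = 118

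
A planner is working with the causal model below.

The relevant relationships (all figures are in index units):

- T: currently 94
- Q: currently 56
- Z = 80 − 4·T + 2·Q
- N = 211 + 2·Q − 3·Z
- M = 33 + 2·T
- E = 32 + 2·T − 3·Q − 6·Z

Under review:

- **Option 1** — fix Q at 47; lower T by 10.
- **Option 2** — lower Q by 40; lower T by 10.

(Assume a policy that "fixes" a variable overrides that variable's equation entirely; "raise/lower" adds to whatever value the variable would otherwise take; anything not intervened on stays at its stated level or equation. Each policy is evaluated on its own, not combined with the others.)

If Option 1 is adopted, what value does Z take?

-162

Option 1 (Q := 47, T − 10):
  T = 94 − 10 = 84
  Q = 47
  Z = 80 − 4·84 + 2·47 = -162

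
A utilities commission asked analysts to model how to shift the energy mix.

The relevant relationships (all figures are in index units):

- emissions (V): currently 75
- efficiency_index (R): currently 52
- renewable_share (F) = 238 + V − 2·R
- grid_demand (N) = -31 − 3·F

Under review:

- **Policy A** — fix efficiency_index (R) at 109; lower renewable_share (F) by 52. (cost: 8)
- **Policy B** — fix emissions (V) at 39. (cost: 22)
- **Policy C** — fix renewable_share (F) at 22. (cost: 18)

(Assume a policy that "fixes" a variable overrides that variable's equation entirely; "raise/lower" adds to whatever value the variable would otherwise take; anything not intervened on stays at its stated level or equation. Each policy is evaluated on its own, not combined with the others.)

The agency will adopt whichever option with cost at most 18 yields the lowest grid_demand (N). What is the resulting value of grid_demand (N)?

-160

Policy A (R := 109, F − 52):
  V = 75
  R = 109
  F = 238 + 75 − 2·109 (−52 from intervention) = 43
  N = -31 − 3·43 = -160
Policy C (F := 22):
  V = 75
  R = 52
  F = 22
  N = -31 − 3·22 = -97
Comparing — Policy A: N=-160, Policy C: N=-97. Lowest is -160 (Policy A).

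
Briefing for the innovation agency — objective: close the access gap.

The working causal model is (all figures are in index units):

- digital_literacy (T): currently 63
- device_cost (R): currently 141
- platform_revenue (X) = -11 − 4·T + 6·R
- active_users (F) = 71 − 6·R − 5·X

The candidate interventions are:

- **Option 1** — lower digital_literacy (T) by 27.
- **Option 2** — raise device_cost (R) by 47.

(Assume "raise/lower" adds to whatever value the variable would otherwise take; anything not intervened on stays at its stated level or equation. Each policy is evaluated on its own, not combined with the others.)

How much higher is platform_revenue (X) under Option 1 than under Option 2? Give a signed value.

Option 1 (T − 27):
  T = 63 − 27 = 36
  R = 141
  X = -11 − 4·36 + 6·141 = 691
Option 2 (R + 47):
  T = 63
  R = 141 + 47 = 188
  X = -11 − 4·63 + 6·188 = 865
X: 691 − 865 = -174

-174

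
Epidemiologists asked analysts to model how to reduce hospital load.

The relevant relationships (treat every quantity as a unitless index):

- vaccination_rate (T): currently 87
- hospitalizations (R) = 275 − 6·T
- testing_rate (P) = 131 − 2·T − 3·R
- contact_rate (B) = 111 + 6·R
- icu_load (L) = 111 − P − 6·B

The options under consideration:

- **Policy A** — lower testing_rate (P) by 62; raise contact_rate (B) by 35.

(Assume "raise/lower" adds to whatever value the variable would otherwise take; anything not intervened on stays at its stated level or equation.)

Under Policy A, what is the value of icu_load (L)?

7491

Policy A (P − 62, B + 35):
  T = 87
  R = 275 − 6·87 = -247
  P = 131 − 2·87 − 3·(-247) (−62 from intervention) = 636
  B = 111 + 6·(-247) (+35 from intervention) = -1336
  L = 111 − 636 − 6·(-1336) = 7491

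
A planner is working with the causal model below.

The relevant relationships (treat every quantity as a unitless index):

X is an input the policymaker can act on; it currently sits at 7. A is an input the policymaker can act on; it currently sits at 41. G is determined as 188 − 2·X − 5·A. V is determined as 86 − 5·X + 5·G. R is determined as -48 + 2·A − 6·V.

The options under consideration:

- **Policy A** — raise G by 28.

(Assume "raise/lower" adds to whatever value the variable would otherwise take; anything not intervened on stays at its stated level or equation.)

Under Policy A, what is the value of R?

-182

Policy A (G + 28):
  X = 7
  A = 41
  G = 188 − 2·7 − 5·41 (+28 from intervention) = -3
  V = 86 − 5·7 + 5·(-3) = 36
  R = -48 + 2·41 − 6·36 = -182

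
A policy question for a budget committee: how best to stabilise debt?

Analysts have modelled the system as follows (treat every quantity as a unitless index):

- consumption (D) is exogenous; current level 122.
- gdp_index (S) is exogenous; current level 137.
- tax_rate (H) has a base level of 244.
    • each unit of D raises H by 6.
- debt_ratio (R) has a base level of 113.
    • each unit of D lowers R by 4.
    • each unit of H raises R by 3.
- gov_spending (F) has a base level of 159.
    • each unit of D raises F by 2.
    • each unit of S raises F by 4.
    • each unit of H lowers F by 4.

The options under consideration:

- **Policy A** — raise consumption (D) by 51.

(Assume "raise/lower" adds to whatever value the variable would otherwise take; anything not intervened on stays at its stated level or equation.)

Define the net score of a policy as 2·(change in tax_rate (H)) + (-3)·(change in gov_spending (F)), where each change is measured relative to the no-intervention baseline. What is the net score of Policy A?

Baseline:
  D = 122
  S = 137
  H = 244 + 6·122 = 976
  F = 159 + 2·122 + 4·137 − 4·976 = -2953
Policy A (D + 51):
  D = 122 + 51 = 173
  S = 137
  H = 244 + 6·173 = 1282
  F = 159 + 2·173 + 4·137 − 4·1282 = -4075
ΔH = 1282 − 976 = 306; ΔF = -4075 − (-2953) = -1122
Score = 2·306 + (-3)·(-1122) = 3978

3978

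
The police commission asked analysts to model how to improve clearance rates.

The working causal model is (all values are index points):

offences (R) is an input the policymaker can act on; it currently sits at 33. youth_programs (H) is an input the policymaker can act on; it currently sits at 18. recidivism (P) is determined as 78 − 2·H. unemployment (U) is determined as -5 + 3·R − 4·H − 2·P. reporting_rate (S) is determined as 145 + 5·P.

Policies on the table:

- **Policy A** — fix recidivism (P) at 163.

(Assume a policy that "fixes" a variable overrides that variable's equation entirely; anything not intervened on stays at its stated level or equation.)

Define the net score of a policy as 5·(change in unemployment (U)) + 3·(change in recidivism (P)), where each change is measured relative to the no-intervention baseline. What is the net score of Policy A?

-847

Baseline:
  R = 33
  H = 18
  P = 78 − 2·18 = 42
  U = -5 + 3·33 − 4·18 − 2·42 = -62
Policy A (P := 163):
  R = 33
  H = 18
  P = 163
  U = -5 + 3·33 − 4·18 − 2·163 = -304
ΔU = -304 − (-62) = -242; ΔP = 163 − 42 = 121
Score = 5·(-242) + 3·121 = -847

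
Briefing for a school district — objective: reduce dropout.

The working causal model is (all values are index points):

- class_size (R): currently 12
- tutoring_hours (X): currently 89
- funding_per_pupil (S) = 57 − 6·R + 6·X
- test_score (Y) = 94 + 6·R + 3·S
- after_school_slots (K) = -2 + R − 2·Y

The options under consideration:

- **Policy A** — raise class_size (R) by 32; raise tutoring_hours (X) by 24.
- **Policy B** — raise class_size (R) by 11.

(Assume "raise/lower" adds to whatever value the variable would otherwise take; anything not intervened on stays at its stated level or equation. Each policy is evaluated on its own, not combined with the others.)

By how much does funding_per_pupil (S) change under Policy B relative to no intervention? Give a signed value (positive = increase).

Baseline:
  R = 12
  X = 89
  S = 57 − 6·12 + 6·89 = 519
Policy B (R + 11):
  R = 12 + 11 = 23
  X = 89
  S = 57 − 6·23 + 6·89 = 453
Change in S: 453 − 519 = -66

-66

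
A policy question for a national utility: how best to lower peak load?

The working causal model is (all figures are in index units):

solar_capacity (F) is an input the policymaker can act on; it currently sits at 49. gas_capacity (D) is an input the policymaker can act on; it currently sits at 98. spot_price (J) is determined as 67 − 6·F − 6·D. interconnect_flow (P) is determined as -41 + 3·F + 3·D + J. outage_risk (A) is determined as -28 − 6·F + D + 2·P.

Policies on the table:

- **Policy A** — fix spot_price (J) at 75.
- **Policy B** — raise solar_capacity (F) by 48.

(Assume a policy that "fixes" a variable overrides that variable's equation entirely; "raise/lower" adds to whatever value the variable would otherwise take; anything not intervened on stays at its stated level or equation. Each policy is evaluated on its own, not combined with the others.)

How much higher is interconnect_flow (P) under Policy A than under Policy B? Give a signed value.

Policy A (J := 75):
  F = 49
  D = 98
  J = 75
  P = -41 + 3·49 + 3·98 + 75 = 475
Policy B (F + 48):
  F = 49 + 48 = 97
  D = 98
  J = 67 − 6·97 − 6·98 = -1103
  P = -41 + 3·97 + 3·98 + (-1103) = -559
P: 475 − (-559) = 1034

1034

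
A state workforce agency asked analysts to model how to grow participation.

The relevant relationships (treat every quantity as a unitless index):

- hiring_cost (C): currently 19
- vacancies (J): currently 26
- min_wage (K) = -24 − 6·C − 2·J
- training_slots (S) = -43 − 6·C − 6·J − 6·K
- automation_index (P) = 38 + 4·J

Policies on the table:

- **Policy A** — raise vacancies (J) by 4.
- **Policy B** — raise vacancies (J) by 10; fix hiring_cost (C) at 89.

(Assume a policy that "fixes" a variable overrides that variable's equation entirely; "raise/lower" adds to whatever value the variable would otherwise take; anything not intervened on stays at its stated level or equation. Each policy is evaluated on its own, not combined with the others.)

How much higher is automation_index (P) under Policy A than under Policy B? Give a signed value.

-24

Policy A (J + 4):
  J = 26 + 4 = 30
  P = 38 + 4·30 = 158
Policy B (J + 10, C := 89):
  J = 26 + 10 = 36
  P = 38 + 4·36 = 182
P: 158 − 182 = -24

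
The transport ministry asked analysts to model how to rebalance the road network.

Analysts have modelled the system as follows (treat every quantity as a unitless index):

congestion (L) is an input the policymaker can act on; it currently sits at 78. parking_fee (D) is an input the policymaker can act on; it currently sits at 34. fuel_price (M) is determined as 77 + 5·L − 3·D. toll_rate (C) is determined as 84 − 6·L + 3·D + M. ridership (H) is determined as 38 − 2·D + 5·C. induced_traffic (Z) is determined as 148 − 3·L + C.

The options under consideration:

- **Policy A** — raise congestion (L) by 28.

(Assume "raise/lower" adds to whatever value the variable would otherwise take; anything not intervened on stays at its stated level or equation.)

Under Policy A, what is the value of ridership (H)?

245

Policy A (L + 28):
  L = 78 + 28 = 106
  D = 34
  M = 77 + 5·106 − 3·34 = 505
  C = 84 − 6·106 + 3·34 + 505 = 55
  H = 38 − 2·34 + 5·55 = 245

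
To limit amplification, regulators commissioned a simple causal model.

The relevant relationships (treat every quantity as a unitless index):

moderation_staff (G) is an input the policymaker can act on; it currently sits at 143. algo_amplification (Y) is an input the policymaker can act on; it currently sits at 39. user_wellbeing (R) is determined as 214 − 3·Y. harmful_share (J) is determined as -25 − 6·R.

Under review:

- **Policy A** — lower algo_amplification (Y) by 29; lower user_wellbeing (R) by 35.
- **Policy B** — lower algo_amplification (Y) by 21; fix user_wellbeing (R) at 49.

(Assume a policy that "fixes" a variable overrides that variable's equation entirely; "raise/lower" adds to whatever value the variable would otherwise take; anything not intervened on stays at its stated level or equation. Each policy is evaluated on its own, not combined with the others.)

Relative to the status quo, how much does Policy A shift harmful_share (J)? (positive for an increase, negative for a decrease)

Baseline:
  Y = 39
  R = 214 − 3·39 = 97
  J = -25 − 6·97 = -607
Policy A (Y − 29, R − 35):
  Y = 39 − 29 = 10
  R = 214 − 3·10 (−35 from intervention) = 149
  J = -25 − 6·149 = -919
Change in J: -919 − (-607) = -312

-312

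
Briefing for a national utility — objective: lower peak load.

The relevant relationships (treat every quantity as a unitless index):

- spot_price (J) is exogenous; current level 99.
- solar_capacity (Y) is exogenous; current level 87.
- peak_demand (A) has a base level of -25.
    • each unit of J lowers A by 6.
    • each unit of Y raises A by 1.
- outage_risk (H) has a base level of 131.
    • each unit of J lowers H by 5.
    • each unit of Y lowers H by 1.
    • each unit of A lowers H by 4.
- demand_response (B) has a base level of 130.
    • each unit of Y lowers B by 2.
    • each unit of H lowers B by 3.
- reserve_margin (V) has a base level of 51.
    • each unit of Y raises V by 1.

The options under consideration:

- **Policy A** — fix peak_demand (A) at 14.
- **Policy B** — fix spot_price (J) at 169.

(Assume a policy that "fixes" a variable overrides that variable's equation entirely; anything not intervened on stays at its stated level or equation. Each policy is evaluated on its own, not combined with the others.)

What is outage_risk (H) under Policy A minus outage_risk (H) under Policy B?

Policy A (A := 14):
  J = 99
  Y = 87
  A = 14
  H = 131 − 5·99 − 87 − 4·14 = -507
Policy B (J := 169):
  J = 169
  Y = 87
  A = -25 − 6·169 + 87 = -952
  H = 131 − 5·169 − 87 − 4·(-952) = 3007
H: -507 − 3007 = -3514

-3514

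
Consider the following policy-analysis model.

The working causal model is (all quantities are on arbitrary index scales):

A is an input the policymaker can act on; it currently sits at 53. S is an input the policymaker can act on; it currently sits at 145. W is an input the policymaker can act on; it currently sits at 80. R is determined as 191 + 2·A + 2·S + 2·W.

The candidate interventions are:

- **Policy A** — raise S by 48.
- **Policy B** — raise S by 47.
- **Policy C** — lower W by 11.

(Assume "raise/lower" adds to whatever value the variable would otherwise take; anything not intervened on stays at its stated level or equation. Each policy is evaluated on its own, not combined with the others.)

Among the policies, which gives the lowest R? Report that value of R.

725

Policy A (S + 48):
  A = 53
  S = 145 + 48 = 193
  W = 80
  R = 191 + 2·53 + 2·193 + 2·80 = 843
Policy B (S + 47):
  A = 53
  S = 145 + 47 = 192
  W = 80
  R = 191 + 2·53 + 2·192 + 2·80 = 841
Policy C (W − 11):
  A = 53
  S = 145
  W = 80 − 11 = 69
  R = 191 + 2·53 + 2·145 + 2·69 = 725
Comparing — Policy A: R=843, Policy B: R=841, Policy C: R=725. Lowest is 725 (Policy C).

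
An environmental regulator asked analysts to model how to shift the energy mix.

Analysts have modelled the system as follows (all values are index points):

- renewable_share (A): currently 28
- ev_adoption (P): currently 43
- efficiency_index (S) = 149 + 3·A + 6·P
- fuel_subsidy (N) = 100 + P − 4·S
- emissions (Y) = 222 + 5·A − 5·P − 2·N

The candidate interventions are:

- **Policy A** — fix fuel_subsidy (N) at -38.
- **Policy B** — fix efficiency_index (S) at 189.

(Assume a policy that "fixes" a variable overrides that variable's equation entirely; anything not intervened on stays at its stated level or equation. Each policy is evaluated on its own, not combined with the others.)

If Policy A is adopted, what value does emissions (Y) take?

223

Policy A (N := -38):
  A = 28
  P = 43
  S = 149 + 3·28 + 6·43 = 491
  N = -38
  Y = 222 + 5·28 − 5·43 − 2·(-38) = 223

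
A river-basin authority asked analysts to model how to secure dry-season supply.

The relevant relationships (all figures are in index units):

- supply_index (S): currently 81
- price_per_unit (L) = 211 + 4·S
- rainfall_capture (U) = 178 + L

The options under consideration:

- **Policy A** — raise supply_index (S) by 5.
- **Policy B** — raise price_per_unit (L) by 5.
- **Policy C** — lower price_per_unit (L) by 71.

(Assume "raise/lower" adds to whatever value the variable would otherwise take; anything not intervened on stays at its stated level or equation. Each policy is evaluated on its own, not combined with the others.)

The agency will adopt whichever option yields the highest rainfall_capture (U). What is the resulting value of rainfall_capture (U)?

Policy A (S + 5):
  S = 81 + 5 = 86
  L = 211 + 4·86 = 555
  U = 178 + 555 = 733
Policy B (L + 5):
  S = 81
  L = 211 + 4·81 (+5 from intervention) = 540
  U = 178 + 540 = 718
Policy C (L − 71):
  S = 81
  L = 211 + 4·81 (−71 from intervention) = 464
  U = 178 + 464 = 642
Comparing — Policy A: U=733, Policy B: U=718, Policy C: U=642. Highest is 733 (Policy A).

733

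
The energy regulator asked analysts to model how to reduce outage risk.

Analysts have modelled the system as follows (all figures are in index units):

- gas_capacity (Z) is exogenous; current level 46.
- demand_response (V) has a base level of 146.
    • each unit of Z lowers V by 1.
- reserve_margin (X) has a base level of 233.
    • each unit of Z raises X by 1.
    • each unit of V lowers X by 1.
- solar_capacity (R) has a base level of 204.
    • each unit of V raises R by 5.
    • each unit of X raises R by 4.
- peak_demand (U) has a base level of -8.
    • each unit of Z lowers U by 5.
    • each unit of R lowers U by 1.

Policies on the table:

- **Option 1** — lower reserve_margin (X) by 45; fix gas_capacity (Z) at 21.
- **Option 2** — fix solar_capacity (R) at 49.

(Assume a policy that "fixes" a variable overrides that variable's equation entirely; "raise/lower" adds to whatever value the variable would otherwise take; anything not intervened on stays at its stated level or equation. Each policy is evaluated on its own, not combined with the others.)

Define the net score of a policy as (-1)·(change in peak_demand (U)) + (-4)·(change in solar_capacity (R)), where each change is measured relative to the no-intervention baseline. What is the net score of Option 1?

Baseline:
  Z = 46
  V = 146 − 46 = 100
  X = 233 + 46 − 100 = 179
  R = 204 + 5·100 + 4·179 = 1420
  U = -8 − 5·46 − 1420 = -1658
Option 1 (X − 45, Z := 21):
  Z = 21
  V = 146 − 21 = 125
  X = 233 + 21 − 125 (−45 from intervention) = 84
  R = 204 + 5·125 + 4·84 = 1165
  U = -8 − 5·21 − 1165 = -1278
ΔU = -1278 − (-1658) = 380; ΔR = 1165 − 1420 = -255
Score = (-1)·380 + (-4)·(-255) = 640

640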